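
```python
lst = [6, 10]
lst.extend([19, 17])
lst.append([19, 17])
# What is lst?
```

After line 1: lst = [6, 10]
After line 2 (extend unpacks [19, 17]): lst = [6, 10, 19, 17]
After line 3 (append adds [19, 17] as single element): lst = [6, 10, 19, 17, [19, 17]]

[6, 10, 19, 17, [19, 17]]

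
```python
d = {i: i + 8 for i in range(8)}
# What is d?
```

{0: 8, 1: 9, 2: 10, 3: 11, 4: 12, 5: 13, 6: 14, 7: 15}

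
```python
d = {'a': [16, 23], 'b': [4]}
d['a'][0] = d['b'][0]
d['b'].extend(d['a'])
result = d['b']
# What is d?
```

After line 1: d = {'a': [16, 23], 'b': [4]}
After line 2 (a[0] = b[0] = 4): d = {'a': [4, 23], 'b': [4]}
After line 3 (b.extend(a) appends [4, 23]): d = {'a': [4, 23], 'b': [4, 4, 23]}
After line 4: result = d['b'] = [4, 4, 23]

{'a': [4, 23], 'b': [4, 4, 23]}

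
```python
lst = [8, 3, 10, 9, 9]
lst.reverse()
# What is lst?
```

[9, 9, 10, 3, 8]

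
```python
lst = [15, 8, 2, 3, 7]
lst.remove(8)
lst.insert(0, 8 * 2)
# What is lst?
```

After line 1: lst = [15, 8, 2, 3, 7]
After line 2 (remove first 8): lst = [15, 2, 3, 7]
After line 3 (insert 16 at index 0): lst = [16, 15, 2, 3, 7]

[16, 15, 2, 3, 7]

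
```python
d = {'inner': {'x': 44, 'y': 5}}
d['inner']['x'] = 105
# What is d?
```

After line 1: d = {'inner': {'x': 44, 'y': 5}}
After line 2 (inner x overwritten): d = {'inner': {'x': 105, 'y': 5}}

{'inner': {'x': 105, 'y': 5}}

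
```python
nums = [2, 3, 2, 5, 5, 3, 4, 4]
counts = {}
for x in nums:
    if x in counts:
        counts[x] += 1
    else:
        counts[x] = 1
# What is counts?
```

Initial: counts = {}, nums = [2, 3, 2, 5, 5, 3, 4, 4]
See 2: counts = {2: 1}
See 3: counts = {2: 1, 3: 1}
See 2: counts = {2: 2, 3: 1}
See 5: counts = {2: 2, 3: 1, 5: 1}
See 5: counts = {2: 2, 3: 1, 5: 2}
See 3: counts = {2: 2, 3: 2, 5: 2}
See 4: counts = {2: 2, 3: 2, 5: 2, 4: 1}
See 4: counts = {2: 2, 3: 2, 5: 2, 4: 2}

{2: 2, 3: 2, 5: 2, 4: 2}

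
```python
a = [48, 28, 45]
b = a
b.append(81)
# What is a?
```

After line 1: a = [48, 28, 45]
After line 2 (b = a is an alias, same object): a = [48, 28, 45], b = [48, 28, 45]
After line 3 (b.append mutates the shared list): a = [48, 28, 45, 81], b = [48, 28, 45, 81]

[48, 28, 45, 81]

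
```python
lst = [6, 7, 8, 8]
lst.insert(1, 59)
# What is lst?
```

[6, 59, 7, 8, 8]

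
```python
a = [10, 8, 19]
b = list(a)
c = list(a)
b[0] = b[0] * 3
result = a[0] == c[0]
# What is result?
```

After line 1: a = [10, 8, 19]
After line 2 (b = list(a), copy): a = [10, 8, 19], b = [10, 8, 19]
After line 3 (c = list(a) is a copy, new object): c = [10, 8, 19]
After line 4 (b[0] = 10 * 3 = 30; only b mutates (copy)): a = [10, 8, 19], b = [30, 8, 19], c = [10, 8, 19]
After line 5 (a[0] = 10, c[0] = 10; result = True)

True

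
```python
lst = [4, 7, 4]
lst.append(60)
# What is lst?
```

[4, 7, 4, 60]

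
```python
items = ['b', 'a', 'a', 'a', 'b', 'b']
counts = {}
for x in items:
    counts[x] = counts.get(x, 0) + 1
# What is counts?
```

Initial: counts = {}, items = ['b', 'a', 'a', 'a', 'b', 'b']
See 'b': counts = {'b': 1}
See 'a': counts = {'b': 1, 'a': 1}
See 'a': counts = {'b': 1, 'a': 2}
See 'a': counts = {'b': 1, 'a': 3}
See 'b': counts = {'b': 2, 'a': 3}
See 'b': counts = {'b': 3, 'a': 3}

{'b': 3, 'a': 3}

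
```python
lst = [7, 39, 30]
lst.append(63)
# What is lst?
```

[7, 39, 30, 63]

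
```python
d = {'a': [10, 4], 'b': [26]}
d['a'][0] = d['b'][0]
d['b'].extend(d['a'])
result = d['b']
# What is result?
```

After line 1: d = {'a': [10, 4], 'b': [26]}
After line 2 (a[0] = b[0] = 26): d = {'a': [26, 4], 'b': [26]}
After line 3 (b.extend(a) appends [26, 4]): d = {'a': [26, 4], 'b': [26, 26, 4]}
After line 4: result = d['b'] = [26, 26, 4]

[26, 26, 4]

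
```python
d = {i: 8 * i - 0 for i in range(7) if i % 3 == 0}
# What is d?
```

{0: 0, 3: 24, 6: 48}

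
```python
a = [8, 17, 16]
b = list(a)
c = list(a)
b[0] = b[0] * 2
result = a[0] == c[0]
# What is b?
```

After line 1: a = [8, 17, 16]
After line 2 (b = list(a), copy): a = [8, 17, 16], b = [8, 17, 16]
After line 3 (c = list(a) is a copy, new object): c = [8, 17, 16]
After line 4 (b[0] = 8 * 2 = 16; only b mutates (copy)): a = [8, 17, 16], b = [16, 17, 16], c = [8, 17, 16]
After line 5 (a[0] = 8, c[0] = 8; result = True)

[16, 17, 16]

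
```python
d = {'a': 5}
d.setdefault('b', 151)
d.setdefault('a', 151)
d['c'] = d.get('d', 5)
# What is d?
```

After line 1: d = {'a': 5}
After line 2 (setdefault adds 'b'=151): d = {'a': 5, 'b': 151}
After line 3 (setdefault 'a' no-op, already exists): d = {'a': 5, 'b': 151}
After line 4 (get('d', 5) returns default since 'd' not in d): d = {'a': 5, 'b': 151, 'c': 5}

{'a': 5, 'b': 151, 'c': 5}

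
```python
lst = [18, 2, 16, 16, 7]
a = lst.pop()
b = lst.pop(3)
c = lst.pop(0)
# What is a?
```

After line 1: lst = [18, 2, 16, 16, 7]
After line 2 (pop() -> a = 7): lst = [18, 2, 16, 16]
After line 3 (pop(3) -> b = 16): lst = [18, 2, 16]
After line 4 (pop(0) -> c = 18): lst = [2, 16]

7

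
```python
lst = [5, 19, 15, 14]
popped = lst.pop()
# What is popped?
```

14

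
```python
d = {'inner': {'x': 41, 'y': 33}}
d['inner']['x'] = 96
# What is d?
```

After line 1: d = {'inner': {'x': 41, 'y': 33}}
After line 2 (inner x overwritten): d = {'inner': {'x': 96, 'y': 33}}

{'inner': {'x': 96, 'y': 33}}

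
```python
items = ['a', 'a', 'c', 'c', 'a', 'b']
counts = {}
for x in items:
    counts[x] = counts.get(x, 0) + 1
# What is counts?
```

Initial: counts = {}, items = ['a', 'a', 'c', 'c', 'a', 'b']
See 'a': counts = {'a': 1}
See 'a': counts = {'a': 2}
See 'c': counts = {'a': 2, 'c': 1}
See 'c': counts = {'a': 2, 'c': 2}
See 'a': counts = {'a': 3, 'c': 2}
See 'b': counts = {'a': 3, 'c': 2, 'b': 1}

{'a': 3, 'c': 2, 'b': 1}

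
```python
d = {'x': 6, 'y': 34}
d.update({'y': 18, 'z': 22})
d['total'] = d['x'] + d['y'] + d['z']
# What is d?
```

After line 1: d = {'x': 6, 'y': 34}
After line 2 (y overwritten, z added): d = {'x': 6, 'y': 18, 'z': 22}
After line 3 (total = 6 + 18 + 22 = 46): d = {'x': 6, 'y': 18, 'z': 22, 'total': 46}

{'x': 6, 'y': 18, 'z': 22, 'total': 46}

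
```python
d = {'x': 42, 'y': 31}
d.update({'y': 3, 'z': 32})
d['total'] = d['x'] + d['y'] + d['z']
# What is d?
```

After line 1: d = {'x': 42, 'y': 31}
After line 2 (y overwritten, z added): d = {'x': 42, 'y': 3, 'z': 32}
After line 3 (total = 42 + 3 + 32 = 77): d = {'x': 42, 'y': 3, 'z': 32, 'total': 77}

{'x': 42, 'y': 3, 'z': 32, 'total': 77}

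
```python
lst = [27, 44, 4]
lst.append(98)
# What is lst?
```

[27, 44, 4, 98]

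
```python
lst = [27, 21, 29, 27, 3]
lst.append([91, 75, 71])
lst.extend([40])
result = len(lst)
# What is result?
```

After line 1: lst = [27, 21, 29, 27, 3]
After line 2 (append adds [91, 75, 71] as single element): lst = [27, 21, 29, 27, 3, [91, 75, 71]]
After line 3 (extend unpacks [40], adds 40): lst = [27, 21, 29, 27, 3, [91, 75, 71], 40]
After line 4: result = len(lst) = 7

7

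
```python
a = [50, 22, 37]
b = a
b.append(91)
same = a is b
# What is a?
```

After line 1: a = [50, 22, 37]
After line 2 (b = a is an alias, same object): a = [50, 22, 37], b = [50, 22, 37]
After line 3 (b.append mutates the shared list): a = [50, 22, 37, 91], b = [50, 22, 37, 91]
After line 4 (same = a is b; same object -> True): same = True

[50, 22, 37, 91]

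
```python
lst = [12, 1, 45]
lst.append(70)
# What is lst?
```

[12, 1, 45, 70]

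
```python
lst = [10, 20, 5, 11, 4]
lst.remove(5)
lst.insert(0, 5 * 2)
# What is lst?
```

After line 1: lst = [10, 20, 5, 11, 4]
After line 2 (remove first 5): lst = [10, 20, 11, 4]
After line 3 (insert 10 at index 0): lst = [10, 10, 20, 11, 4]

[10, 10, 20, 11, 4]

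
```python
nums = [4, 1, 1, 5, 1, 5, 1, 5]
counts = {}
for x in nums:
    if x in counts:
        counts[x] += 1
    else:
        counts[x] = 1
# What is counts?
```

Initial: counts = {}, nums = [4, 1, 1, 5, 1, 5, 1, 5]
See 4: counts = {4: 1}
See 1: counts = {4: 1, 1: 1}
See 1: counts = {4: 1, 1: 2}
See 5: counts = {4: 1, 1: 2, 5: 1}
See 1: counts = {4: 1, 1: 3, 5: 1}
See 5: counts = {4: 1, 1: 3, 5: 2}
See 1: counts = {4: 1, 1: 4, 5: 2}
See 5: counts = {4: 1, 1: 4, 5: 3}

{4: 1, 1: 4, 5: 3}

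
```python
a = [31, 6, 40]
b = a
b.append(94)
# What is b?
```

After line 1: a = [31, 6, 40]
After line 2 (b = a is an alias, same object): a = [31, 6, 40], b = [31, 6, 40]
After line 3 (b.append mutates the shared list): a = [31, 6, 40, 94], b = [31, 6, 40, 94]

[31, 6, 40, 94]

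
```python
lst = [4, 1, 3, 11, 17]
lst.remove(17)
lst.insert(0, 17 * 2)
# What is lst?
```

After line 1: lst = [4, 1, 3, 11, 17]
After line 2 (remove first 17): lst = [4, 1, 3, 11]
After line 3 (insert 34 at index 0): lst = [34, 4, 1, 3, 11]

[34, 4, 1, 3, 11]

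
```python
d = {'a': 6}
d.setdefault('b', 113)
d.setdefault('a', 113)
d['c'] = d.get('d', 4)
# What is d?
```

After line 1: d = {'a': 6}
After line 2 (setdefault adds 'b'=113): d = {'a': 6, 'b': 113}
After line 3 (setdefault 'a' no-op, already exists): d = {'a': 6, 'b': 113}
After line 4 (get('d', 4) returns default since 'd' not in d): d = {'a': 6, 'b': 113, 'c': 4}

{'a': 6, 'b': 113, 'c': 4}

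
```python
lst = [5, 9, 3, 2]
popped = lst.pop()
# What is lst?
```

[5, 9, 3]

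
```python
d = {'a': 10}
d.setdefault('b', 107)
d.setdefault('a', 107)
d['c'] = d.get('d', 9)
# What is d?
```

After line 1: d = {'a': 10}
After line 2 (setdefault adds 'b'=107): d = {'a': 10, 'b': 107}
After line 3 (setdefault 'a' no-op, already exists): d = {'a': 10, 'b': 107}
After line 4 (get('d', 9) returns default since 'd' not in d): d = {'a': 10, 'b': 107, 'c': 9}

{'a': 10, 'b': 107, 'c': 9}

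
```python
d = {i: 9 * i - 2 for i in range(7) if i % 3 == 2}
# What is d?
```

{2: 16, 5: 43}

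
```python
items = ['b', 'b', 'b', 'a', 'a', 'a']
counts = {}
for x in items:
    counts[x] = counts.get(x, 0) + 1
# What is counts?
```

Initial: counts = {}, items = ['b', 'b', 'b', 'a', 'a', 'a']
See 'b': counts = {'b': 1}
See 'b': counts = {'b': 2}
See 'b': counts = {'b': 3}
See 'a': counts = {'b': 3, 'a': 1}
See 'a': counts = {'b': 3, 'a': 2}
See 'a': counts = {'b': 3, 'a': 3}

{'b': 3, 'a': 3}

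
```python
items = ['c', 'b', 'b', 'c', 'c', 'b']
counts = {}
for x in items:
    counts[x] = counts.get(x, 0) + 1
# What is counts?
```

Initial: counts = {}, items = ['c', 'b', 'b', 'c', 'c', 'b']
See 'c': counts = {'c': 1}
See 'b': counts = {'c': 1, 'b': 1}
See 'b': counts = {'c': 1, 'b': 2}
See 'c': counts = {'c': 2, 'b': 2}
See 'c': counts = {'c': 3, 'b': 2}
See 'b': counts = {'c': 3, 'b': 3}

{'c': 3, 'b': 3}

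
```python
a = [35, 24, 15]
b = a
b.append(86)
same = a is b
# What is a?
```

After line 1: a = [35, 24, 15]
After line 2 (b = a is an alias, same object): a = [35, 24, 15], b = [35, 24, 15]
After line 3 (b.append mutates the shared list): a = [35, 24, 15, 86], b = [35, 24, 15, 86]
After line 4 (same = a is b; same object -> True): same = True

[35, 24, 15, 86]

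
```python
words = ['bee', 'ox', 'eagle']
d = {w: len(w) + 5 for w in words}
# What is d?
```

{'bee': 8, 'ox': 7, 'eagle': 10}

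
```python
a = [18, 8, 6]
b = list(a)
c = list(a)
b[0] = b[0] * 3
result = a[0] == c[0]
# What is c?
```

After line 1: a = [18, 8, 6]
After line 2 (b = list(a), copy): a = [18, 8, 6], b = [18, 8, 6]
After line 3 (c = list(a) is a copy, new object): c = [18, 8, 6]
After line 4 (b[0] = 18 * 3 = 54; only b mutates (copy)): a = [18, 8, 6], b = [54, 8, 6], c = [18, 8, 6]
After line 5 (a[0] = 18, c[0] = 18; result = True)

[18, 8, 6]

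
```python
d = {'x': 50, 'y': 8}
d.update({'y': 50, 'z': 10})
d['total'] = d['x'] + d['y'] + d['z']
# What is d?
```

After line 1: d = {'x': 50, 'y': 8}
After line 2 (y overwritten, z added): d = {'x': 50, 'y': 50, 'z': 10}
After line 3 (total = 50 + 50 + 10 = 110): d = {'x': 50, 'y': 50, 'z': 10, 'total': 110}

{'x': 50, 'y': 50, 'z': 10, 'total': 110}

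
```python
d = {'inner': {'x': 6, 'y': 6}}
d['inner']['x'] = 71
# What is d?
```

After line 1: d = {'inner': {'x': 6, 'y': 6}}
After line 2 (inner x overwritten): d = {'inner': {'x': 71, 'y': 6}}

{'inner': {'x': 71, 'y': 6}}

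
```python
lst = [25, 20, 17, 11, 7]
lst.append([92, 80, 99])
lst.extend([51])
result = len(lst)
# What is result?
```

After line 1: lst = [25, 20, 17, 11, 7]
After line 2 (append adds [92, 80, 99] as single element): lst = [25, 20, 17, 11, 7, [92, 80, 99]]
After line 3 (extend unpacks [51], adds 51): lst = [25, 20, 17, 11, 7, [92, 80, 99], 51]
After line 4: result = len(lst) = 7

7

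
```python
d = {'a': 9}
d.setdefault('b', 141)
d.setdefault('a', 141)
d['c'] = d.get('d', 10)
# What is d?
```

After line 1: d = {'a': 9}
After line 2 (setdefault adds 'b'=141): d = {'a': 9, 'b': 141}
After line 3 (setdefault 'a' no-op, already exists): d = {'a': 9, 'b': 141}
After line 4 (get('d', 10) returns default since 'd' not in d): d = {'a': 9, 'b': 141, 'c': 10}

{'a': 9, 'b': 141, 'c': 10}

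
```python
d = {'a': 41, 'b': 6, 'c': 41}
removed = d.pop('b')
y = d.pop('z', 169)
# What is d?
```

After line 1: d = {'a': 41, 'b': 6, 'c': 41}
After line 2 (pop 'b' returns 6): d = {'a': 41, 'c': 41}, removed = 6
After line 3 (pop 'z' missing, returns default 169): d = {'a': 41, 'c': 41}, y = 169

{'a': 41, 'c': 41}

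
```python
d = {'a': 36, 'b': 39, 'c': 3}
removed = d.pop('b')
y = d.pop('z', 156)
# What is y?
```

After line 1: d = {'a': 36, 'b': 39, 'c': 3}
After line 2 (pop 'b' returns 39): d = {'a': 36, 'c': 3}, removed = 39
After line 3 (pop 'z' missing, returns default 156): d = {'a': 36, 'c': 3}, y = 156

156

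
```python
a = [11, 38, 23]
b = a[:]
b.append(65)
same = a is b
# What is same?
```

After line 1: a = [11, 38, 23]
After line 2 (b = a[:] is a shallow copy, new object): a = [11, 38, 23], b = [11, 38, 23]
After line 3 (append only mutates b): a = [11, 38, 23], b = [11, 38, 23, 65]
After line 4 (same = a is b; different objects -> False): same = False

False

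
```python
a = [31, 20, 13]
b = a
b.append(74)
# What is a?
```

After line 1: a = [31, 20, 13]
After line 2 (b = a is an alias, same object): a = [31, 20, 13], b = [31, 20, 13]
After line 3 (b.append mutates the shared list): a = [31, 20, 13, 74], b = [31, 20, 13, 74]

[31, 20, 13, 74]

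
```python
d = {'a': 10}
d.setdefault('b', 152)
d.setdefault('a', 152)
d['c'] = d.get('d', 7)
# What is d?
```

After line 1: d = {'a': 10}
After line 2 (setdefault adds 'b'=152): d = {'a': 10, 'b': 152}
After line 3 (setdefault 'a' no-op, already exists): d = {'a': 10, 'b': 152}
After line 4 (get('d', 7) returns default since 'd' not in d): d = {'a': 10, 'b': 152, 'c': 7}

{'a': 10, 'b': 152, 'c': 7}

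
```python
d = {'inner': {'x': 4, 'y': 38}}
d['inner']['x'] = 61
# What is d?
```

After line 1: d = {'inner': {'x': 4, 'y': 38}}
After line 2 (inner x overwritten): d = {'inner': {'x': 61, 'y': 38}}

{'inner': {'x': 61, 'y': 38}}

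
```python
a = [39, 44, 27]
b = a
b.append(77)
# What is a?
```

After line 1: a = [39, 44, 27]
After line 2 (b = a is an alias, same object): a = [39, 44, 27], b = [39, 44, 27]
After line 3 (b.append mutates the shared list): a = [39, 44, 27, 77], b = [39, 44, 27, 77]

[39, 44, 27, 77]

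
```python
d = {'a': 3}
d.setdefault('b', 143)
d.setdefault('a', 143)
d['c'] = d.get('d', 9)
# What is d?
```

After line 1: d = {'a': 3}
After line 2 (setdefault adds 'b'=143): d = {'a': 3, 'b': 143}
After line 3 (setdefault 'a' no-op, already exists): d = {'a': 3, 'b': 143}
After line 4 (get('d', 9) returns default since 'd' not in d): d = {'a': 3, 'b': 143, 'c': 9}

{'a': 3, 'b': 143, 'c': 9}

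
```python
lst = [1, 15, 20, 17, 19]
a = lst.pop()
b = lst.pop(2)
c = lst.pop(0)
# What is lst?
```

After line 1: lst = [1, 15, 20, 17, 19]
After line 2 (pop() -> a = 19): lst = [1, 15, 20, 17]
After line 3 (pop(2) -> b = 20): lst = [1, 15, 17]
After line 4 (pop(0) -> c = 1): lst = [15, 17]

[15, 17]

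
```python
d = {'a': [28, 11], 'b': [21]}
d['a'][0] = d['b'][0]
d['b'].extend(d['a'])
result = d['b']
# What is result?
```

After line 1: d = {'a': [28, 11], 'b': [21]}
After line 2 (a[0] = b[0] = 21): d = {'a': [21, 11], 'b': [21]}
After line 3 (b.extend(a) appends [21, 11]): d = {'a': [21, 11], 'b': [21, 21, 11]}
After line 4: result = d['b'] = [21, 21, 11]

[21, 21, 11]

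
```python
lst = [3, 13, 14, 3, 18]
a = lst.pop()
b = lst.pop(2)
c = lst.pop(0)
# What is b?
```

After line 1: lst = [3, 13, 14, 3, 18]
After line 2 (pop() -> a = 18): lst = [3, 13, 14, 3]
After line 3 (pop(2) -> b = 14): lst = [3, 13, 3]
After line 4 (pop(0) -> c = 3): lst = [13, 3]

14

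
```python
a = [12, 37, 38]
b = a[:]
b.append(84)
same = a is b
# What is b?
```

After line 1: a = [12, 37, 38]
After line 2 (b = a[:] is a shallow copy, new object): a = [12, 37, 38], b = [12, 37, 38]
After line 3 (append only mutates b): a = [12, 37, 38], b = [12, 37, 38, 84]
After line 4 (same = a is b; different objects -> False): same = False

[12, 37, 38, 84]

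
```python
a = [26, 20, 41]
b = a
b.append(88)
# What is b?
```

After line 1: a = [26, 20, 41]
After line 2 (b = a is an alias, same object): a = [26, 20, 41], b = [26, 20, 41]
After line 3 (b.append mutates the shared list): a = [26, 20, 41, 88], b = [26, 20, 41, 88]

[26, 20, 41, 88]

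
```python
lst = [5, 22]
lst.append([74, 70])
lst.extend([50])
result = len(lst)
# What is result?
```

After line 1: lst = [5, 22]
After line 2 (append adds [74, 70] as single element): lst = [5, 22, [74, 70]]
After line 3 (extend unpacks [50], adds 50): lst = [5, 22, [74, 70], 50]
After line 4: result = len(lst) = 4

4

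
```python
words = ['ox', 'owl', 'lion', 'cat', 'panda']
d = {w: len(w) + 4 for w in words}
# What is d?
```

{'ox': 6, 'owl': 7, 'lion': 8, 'cat': 7, 'panda': 9}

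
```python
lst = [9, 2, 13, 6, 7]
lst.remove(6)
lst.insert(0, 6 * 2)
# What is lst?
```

After line 1: lst = [9, 2, 13, 6, 7]
After line 2 (remove first 6): lst = [9, 2, 13, 7]
After line 3 (insert 12 at index 0): lst = [12, 9, 2, 13, 7]

[12, 9, 2, 13, 7]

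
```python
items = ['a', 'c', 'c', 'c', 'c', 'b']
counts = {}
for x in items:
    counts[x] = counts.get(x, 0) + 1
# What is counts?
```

Initial: counts = {}, items = ['a', 'c', 'c', 'c', 'c', 'b']
See 'a': counts = {'a': 1}
See 'c': counts = {'a': 1, 'c': 1}
See 'c': counts = {'a': 1, 'c': 2}
See 'c': counts = {'a': 1, 'c': 3}
See 'c': counts = {'a': 1, 'c': 4}
See 'b': counts = {'a': 1, 'c': 4, 'b': 1}

{'a': 1, 'c': 4, 'b': 1}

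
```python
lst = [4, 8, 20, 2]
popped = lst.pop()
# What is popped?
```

2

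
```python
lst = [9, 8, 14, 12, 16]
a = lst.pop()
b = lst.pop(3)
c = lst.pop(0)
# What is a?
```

After line 1: lst = [9, 8, 14, 12, 16]
After line 2 (pop() -> a = 16): lst = [9, 8, 14, 12]
After line 3 (pop(3) -> b = 12): lst = [9, 8, 14]
After line 4 (pop(0) -> c = 9): lst = [8, 14]

16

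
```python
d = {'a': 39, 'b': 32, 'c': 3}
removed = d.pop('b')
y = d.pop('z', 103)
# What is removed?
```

After line 1: d = {'a': 39, 'b': 32, 'c': 3}
After line 2 (pop 'b' returns 32): d = {'a': 39, 'c': 3}, removed = 32
After line 3 (pop 'z' missing, returns default 103): d = {'a': 39, 'c': 3}, y = 103

32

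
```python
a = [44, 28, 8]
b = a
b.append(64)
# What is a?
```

After line 1: a = [44, 28, 8]
After line 2 (b = a is an alias, same object): a = [44, 28, 8], b = [44, 28, 8]
After line 3 (b.append mutates the shared list): a = [44, 28, 8, 64], b = [44, 28, 8, 64]

[44, 28, 8, 64]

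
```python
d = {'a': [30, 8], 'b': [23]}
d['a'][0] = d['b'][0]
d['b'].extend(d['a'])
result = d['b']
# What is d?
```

After line 1: d = {'a': [30, 8], 'b': [23]}
After line 2 (a[0] = b[0] = 23): d = {'a': [23, 8], 'b': [23]}
After line 3 (b.extend(a) appends [23, 8]): d = {'a': [23, 8], 'b': [23, 23, 8]}
After line 4: result = d['b'] = [23, 23, 8]

{'a': [23, 8], 'b': [23, 23, 8]}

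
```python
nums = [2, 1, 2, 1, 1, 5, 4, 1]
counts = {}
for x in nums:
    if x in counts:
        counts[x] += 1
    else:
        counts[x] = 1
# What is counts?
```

Initial: counts = {}, nums = [2, 1, 2, 1, 1, 5, 4, 1]
See 2: counts = {2: 1}
See 1: counts = {2: 1, 1: 1}
See 2: counts = {2: 2, 1: 1}
See 1: counts = {2: 2, 1: 2}
See 1: counts = {2: 2, 1: 3}
See 5: counts = {2: 2, 1: 3, 5: 1}
See 4: counts = {2: 2, 1: 3, 5: 1, 4: 1}
See 1: counts = {2: 2, 1: 4, 5: 1, 4: 1}

{2: 2, 1: 4, 5: 1, 4: 1}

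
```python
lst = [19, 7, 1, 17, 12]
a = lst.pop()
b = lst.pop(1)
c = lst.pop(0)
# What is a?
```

After line 1: lst = [19, 7, 1, 17, 12]
After line 2 (pop() -> a = 12): lst = [19, 7, 1, 17]
After line 3 (pop(1) -> b = 7): lst = [19, 1, 17]
After line 4 (pop(0) -> c = 19): lst = [1, 17]

12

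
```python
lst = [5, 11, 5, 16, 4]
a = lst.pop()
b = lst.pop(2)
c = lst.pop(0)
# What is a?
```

After line 1: lst = [5, 11, 5, 16, 4]
After line 2 (pop() -> a = 4): lst = [5, 11, 5, 16]
After line 3 (pop(2) -> b = 5): lst = [5, 11, 16]
After line 4 (pop(0) -> c = 5): lst = [11, 16]

4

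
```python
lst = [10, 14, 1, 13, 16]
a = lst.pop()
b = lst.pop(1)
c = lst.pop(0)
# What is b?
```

After line 1: lst = [10, 14, 1, 13, 16]
After line 2 (pop() -> a = 16): lst = [10, 14, 1, 13]
After line 3 (pop(1) -> b = 14): lst = [10, 1, 13]
After line 4 (pop(0) -> c = 10): lst = [1, 13]

14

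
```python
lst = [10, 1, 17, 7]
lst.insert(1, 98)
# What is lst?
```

[10, 98, 1, 17, 7]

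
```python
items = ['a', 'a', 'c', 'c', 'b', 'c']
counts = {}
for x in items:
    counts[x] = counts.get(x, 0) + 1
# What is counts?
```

Initial: counts = {}, items = ['a', 'a', 'c', 'c', 'b', 'c']
See 'a': counts = {'a': 1}
See 'a': counts = {'a': 2}
See 'c': counts = {'a': 2, 'c': 1}
See 'c': counts = {'a': 2, 'c': 2}
See 'b': counts = {'a': 2, 'c': 2, 'b': 1}
See 'c': counts = {'a': 2, 'c': 3, 'b': 1}

{'a': 2, 'c': 3, 'b': 1}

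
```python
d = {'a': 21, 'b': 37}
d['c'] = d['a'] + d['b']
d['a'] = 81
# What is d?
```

After line 1: d = {'a': 21, 'b': 37}
After line 2 (d['c'] = 21 + 37): d = {'a': 21, 'b': 37, 'c': 58}
After line 3: d = {'a': 81, 'b': 37, 'c': 58}

{'a': 81, 'b': 37, 'c': 58}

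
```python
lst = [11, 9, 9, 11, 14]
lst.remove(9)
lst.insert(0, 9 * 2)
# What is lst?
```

After line 1: lst = [11, 9, 9, 11, 14]
After line 2 (remove first 9): lst = [11, 9, 11, 14]
After line 3 (insert 18 at index 0): lst = [18, 11, 9, 11, 14]

[18, 11, 9, 11, 14]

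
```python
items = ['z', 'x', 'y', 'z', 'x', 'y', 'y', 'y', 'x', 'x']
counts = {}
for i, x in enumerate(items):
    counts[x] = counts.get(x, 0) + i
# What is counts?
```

Initial: counts = {}, items = ['z', 'x', 'y', 'z', 'x', 'y', 'y', 'y', 'x', 'x']
i=0, x='z': counts = {'z': 0}
i=1, x='x': counts = {'z': 0, 'x': 1}
i=2, x='y': counts = {'z': 0, 'x': 1, 'y': 2}
i=3, x='z': counts = {'z': 3, 'x': 1, 'y': 2}
i=4, x='x': counts = {'z': 3, 'x': 5, 'y': 2}
i=5, x='y': counts = {'z': 3, 'x': 5, 'y': 7}
i=6, x='y': counts = {'z': 3, 'x': 5, 'y': 13}
i=7, x='y': counts = {'z': 3, 'x': 5, 'y': 20}
i=8, x='x': counts = {'z': 3, 'x': 13, 'y': 20}
i=9, x='x': counts = {'z': 3, 'x': 22, 'y': 20}

{'z': 3, 'x': 22, 'y': 20}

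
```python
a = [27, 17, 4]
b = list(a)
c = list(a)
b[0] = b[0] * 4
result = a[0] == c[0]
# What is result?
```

After line 1: a = [27, 17, 4]
After line 2 (b = list(a), copy): a = [27, 17, 4], b = [27, 17, 4]
After line 3 (c = list(a) is a copy, new object): c = [27, 17, 4]
After line 4 (b[0] = 27 * 4 = 108; only b mutates (copy)): a = [27, 17, 4], b = [108, 17, 4], c = [27, 17, 4]
After line 5 (a[0] = 27, c[0] = 27; result = True)

True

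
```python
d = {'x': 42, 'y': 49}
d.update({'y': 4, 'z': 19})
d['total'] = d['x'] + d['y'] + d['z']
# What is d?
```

After line 1: d = {'x': 42, 'y': 49}
After line 2 (y overwritten, z added): d = {'x': 42, 'y': 4, 'z': 19}
After line 3 (total = 42 + 4 + 19 = 65): d = {'x': 42, 'y': 4, 'z': 19, 'total': 65}

{'x': 42, 'y': 4, 'z': 19, 'total': 65}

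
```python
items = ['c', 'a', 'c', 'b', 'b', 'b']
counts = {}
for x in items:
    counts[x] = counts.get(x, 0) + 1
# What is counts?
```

Initial: counts = {}, items = ['c', 'a', 'c', 'b', 'b', 'b']
See 'c': counts = {'c': 1}
See 'a': counts = {'c': 1, 'a': 1}
See 'c': counts = {'c': 2, 'a': 1}
See 'b': counts = {'c': 2, 'a': 1, 'b': 1}
See 'b': counts = {'c': 2, 'a': 1, 'b': 2}
See 'b': counts = {'c': 2, 'a': 1, 'b': 3}

{'c': 2, 'a': 1, 'b': 3}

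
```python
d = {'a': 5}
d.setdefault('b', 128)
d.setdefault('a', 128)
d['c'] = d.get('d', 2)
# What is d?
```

After line 1: d = {'a': 5}
After line 2 (setdefault adds 'b'=128): d = {'a': 5, 'b': 128}
After line 3 (setdefault 'a' no-op, already exists): d = {'a': 5, 'b': 128}
After line 4 (get('d', 2) returns default since 'd' not in d): d = {'a': 5, 'b': 128, 'c': 2}

{'a': 5, 'b': 128, 'c': 2}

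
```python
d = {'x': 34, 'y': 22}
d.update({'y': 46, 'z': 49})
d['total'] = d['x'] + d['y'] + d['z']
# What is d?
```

After line 1: d = {'x': 34, 'y': 22}
After line 2 (y overwritten, z added): d = {'x': 34, 'y': 46, 'z': 49}
After line 3 (total = 34 + 46 + 49 = 129): d = {'x': 34, 'y': 46, 'z': 49, 'total': 129}

{'x': 34, 'y': 46, 'z': 49, 'total': 129}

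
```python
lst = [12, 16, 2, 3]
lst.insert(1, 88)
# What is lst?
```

[12, 88, 16, 2, 3]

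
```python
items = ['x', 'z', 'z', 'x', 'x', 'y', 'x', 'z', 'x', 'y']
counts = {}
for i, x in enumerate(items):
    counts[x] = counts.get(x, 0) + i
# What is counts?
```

Initial: counts = {}, items = ['x', 'z', 'z', 'x', 'x', 'y', 'x', 'z', 'x', 'y']
i=0, x='x': counts = {'x': 0}
i=1, x='z': counts = {'x': 0, 'z': 1}
i=2, x='z': counts = {'x': 0, 'z': 3}
i=3, x='x': counts = {'x': 3, 'z': 3}
i=4, x='x': counts = {'x': 7, 'z': 3}
i=5, x='y': counts = {'x': 7, 'z': 3, 'y': 5}
i=6, x='x': counts = {'x': 13, 'z': 3, 'y': 5}
i=7, x='z': counts = {'x': 13, 'z': 10, 'y': 5}
i=8, x='x': counts = {'x': 21, 'z': 10, 'y': 5}
i=9, x='y': counts = {'x': 21, 'z': 10, 'y': 14}

{'x': 21, 'z': 10, 'y': 14}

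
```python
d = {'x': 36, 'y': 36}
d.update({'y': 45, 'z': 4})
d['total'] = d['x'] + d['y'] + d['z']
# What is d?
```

After line 1: d = {'x': 36, 'y': 36}
After line 2 (y overwritten, z added): d = {'x': 36, 'y': 45, 'z': 4}
After line 3 (total = 36 + 45 + 4 = 85): d = {'x': 36, 'y': 45, 'z': 4, 'total': 85}

{'x': 36, 'y': 45, 'z': 4, 'total': 85}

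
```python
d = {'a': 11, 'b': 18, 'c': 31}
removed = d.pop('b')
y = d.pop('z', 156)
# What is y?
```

After line 1: d = {'a': 11, 'b': 18, 'c': 31}
After line 2 (pop 'b' returns 18): d = {'a': 11, 'c': 31}, removed = 18
After line 3 (pop 'z' missing, returns default 156): d = {'a': 11, 'c': 31}, y = 156

156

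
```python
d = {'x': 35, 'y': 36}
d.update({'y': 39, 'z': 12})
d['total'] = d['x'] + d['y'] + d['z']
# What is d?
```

After line 1: d = {'x': 35, 'y': 36}
After line 2 (y overwritten, z added): d = {'x': 35, 'y': 39, 'z': 12}
After line 3 (total = 35 + 39 + 12 = 86): d = {'x': 35, 'y': 39, 'z': 12, 'total': 86}

{'x': 35, 'y': 39, 'z': 12, 'total': 86}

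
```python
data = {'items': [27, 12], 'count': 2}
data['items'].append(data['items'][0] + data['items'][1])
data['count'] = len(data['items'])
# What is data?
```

After line 1: data = {'items': [27, 12], 'count': 2}
After line 2 (append 27 + 12 = 39): data = {'items': [27, 12, 39], 'count': 2}
After line 3 (count = len(items) = 3): data = {'items': [27, 12, 39], 'count': 3}

{'items': [27, 12, 39], 'count': 3}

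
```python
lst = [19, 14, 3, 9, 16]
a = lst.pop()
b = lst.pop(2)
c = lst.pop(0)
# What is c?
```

After line 1: lst = [19, 14, 3, 9, 16]
After line 2 (pop() -> a = 16): lst = [19, 14, 3, 9]
After line 3 (pop(2) -> b = 3): lst = [19, 14, 9]
After line 4 (pop(0) -> c = 19): lst = [14, 9]

19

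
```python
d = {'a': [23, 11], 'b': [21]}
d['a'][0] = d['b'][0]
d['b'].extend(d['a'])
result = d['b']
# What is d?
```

After line 1: d = {'a': [23, 11], 'b': [21]}
After line 2 (a[0] = b[0] = 21): d = {'a': [21, 11], 'b': [21]}
After line 3 (b.extend(a) appends [21, 11]): d = {'a': [21, 11], 'b': [21, 21, 11]}
After line 4: result = d['b'] = [21, 21, 11]

{'a': [21, 11], 'b': [21, 21, 11]}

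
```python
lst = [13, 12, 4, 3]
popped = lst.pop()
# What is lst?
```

[13, 12, 4]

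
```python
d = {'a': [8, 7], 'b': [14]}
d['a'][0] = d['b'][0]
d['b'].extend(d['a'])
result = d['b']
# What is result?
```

After line 1: d = {'a': [8, 7], 'b': [14]}
After line 2 (a[0] = b[0] = 14): d = {'a': [14, 7], 'b': [14]}
After line 3 (b.extend(a) appends [14, 7]): d = {'a': [14, 7], 'b': [14, 14, 7]}
After line 4: result = d['b'] = [14, 14, 7]

[14, 14, 7]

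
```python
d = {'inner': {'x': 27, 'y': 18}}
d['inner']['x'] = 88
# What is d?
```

After line 1: d = {'inner': {'x': 27, 'y': 18}}
After line 2 (inner x overwritten): d = {'inner': {'x': 88, 'y': 18}}

{'inner': {'x': 88, 'y': 18}}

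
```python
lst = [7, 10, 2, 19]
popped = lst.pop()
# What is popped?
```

19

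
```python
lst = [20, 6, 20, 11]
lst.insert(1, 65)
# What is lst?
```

[20, 65, 6, 20, 11]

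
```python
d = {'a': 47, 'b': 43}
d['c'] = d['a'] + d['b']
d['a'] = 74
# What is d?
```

After line 1: d = {'a': 47, 'b': 43}
After line 2 (d['c'] = 47 + 43): d = {'a': 47, 'b': 43, 'c': 90}
After line 3: d = {'a': 74, 'b': 43, 'c': 90}

{'a': 74, 'b': 43, 'c': 90}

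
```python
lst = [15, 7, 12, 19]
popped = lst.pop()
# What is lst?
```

[15, 7, 12]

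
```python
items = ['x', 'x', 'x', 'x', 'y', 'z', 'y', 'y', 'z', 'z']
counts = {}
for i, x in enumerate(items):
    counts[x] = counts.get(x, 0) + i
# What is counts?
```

Initial: counts = {}, items = ['x', 'x', 'x', 'x', 'y', 'z', 'y', 'y', 'z', 'z']
i=0, x='x': counts = {'x': 0}
i=1, x='x': counts = {'x': 1}
i=2, x='x': counts = {'x': 3}
i=3, x='x': counts = {'x': 6}
i=4, x='y': counts = {'x': 6, 'y': 4}
i=5, x='z': counts = {'x': 6, 'y': 4, 'z': 5}
i=6, x='y': counts = {'x': 6, 'y': 10, 'z': 5}
i=7, x='y': counts = {'x': 6, 'y': 17, 'z': 5}
i=8, x='z': counts = {'x': 6, 'y': 17, 'z': 13}
i=9, x='z': counts = {'x': 6, 'y': 17, 'z': 22}

{'x': 6, 'y': 17, 'z': 22}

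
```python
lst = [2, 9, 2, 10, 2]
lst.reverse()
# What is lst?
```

[2, 10, 2, 9, 2]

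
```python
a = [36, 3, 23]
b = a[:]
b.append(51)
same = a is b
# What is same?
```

After line 1: a = [36, 3, 23]
After line 2 (b = a[:] is a shallow copy, new object): a = [36, 3, 23], b = [36, 3, 23]
After line 3 (append only mutates b): a = [36, 3, 23], b = [36, 3, 23, 51]
After line 4 (same = a is b; different objects -> False): same = False

False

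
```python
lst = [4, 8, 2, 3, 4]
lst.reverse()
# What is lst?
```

[4, 3, 2, 8, 4]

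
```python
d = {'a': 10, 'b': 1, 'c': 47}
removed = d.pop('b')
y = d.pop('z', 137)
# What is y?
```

After line 1: d = {'a': 10, 'b': 1, 'c': 47}
After line 2 (pop 'b' returns 1): d = {'a': 10, 'c': 47}, removed = 1
After line 3 (pop 'z' missing, returns default 137): d = {'a': 10, 'c': 47}, y = 137

137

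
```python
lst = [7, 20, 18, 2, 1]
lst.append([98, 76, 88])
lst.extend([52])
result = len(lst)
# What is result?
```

After line 1: lst = [7, 20, 18, 2, 1]
After line 2 (append adds [98, 76, 88] as single element): lst = [7, 20, 18, 2, 1, [98, 76, 88]]
After line 3 (extend unpacks [52], adds 52): lst = [7, 20, 18, 2, 1, [98, 76, 88], 52]
After line 4: result = len(lst) = 7

7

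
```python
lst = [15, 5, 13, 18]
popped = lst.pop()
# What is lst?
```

[15, 5, 13]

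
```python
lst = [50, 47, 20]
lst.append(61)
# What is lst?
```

[50, 47, 20, 61]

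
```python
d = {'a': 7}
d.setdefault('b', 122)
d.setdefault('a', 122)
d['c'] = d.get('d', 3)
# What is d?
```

After line 1: d = {'a': 7}
After line 2 (setdefault adds 'b'=122): d = {'a': 7, 'b': 122}
After line 3 (setdefault 'a' no-op, already exists): d = {'a': 7, 'b': 122}
After line 4 (get('d', 3) returns default since 'd' not in d): d = {'a': 7, 'b': 122, 'c': 3}

{'a': 7, 'b': 122, 'c': 3}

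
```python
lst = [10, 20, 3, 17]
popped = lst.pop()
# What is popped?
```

17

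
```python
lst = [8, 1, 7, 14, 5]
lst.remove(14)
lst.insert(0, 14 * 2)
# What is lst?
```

After line 1: lst = [8, 1, 7, 14, 5]
After line 2 (remove first 14): lst = [8, 1, 7, 5]
After line 3 (insert 28 at index 0): lst = [28, 8, 1, 7, 5]

[28, 8, 1, 7, 5]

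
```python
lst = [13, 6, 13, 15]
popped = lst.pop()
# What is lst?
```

[13, 6, 13]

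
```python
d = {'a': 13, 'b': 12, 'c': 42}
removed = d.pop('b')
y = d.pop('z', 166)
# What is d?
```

After line 1: d = {'a': 13, 'b': 12, 'c': 42}
After line 2 (pop 'b' returns 12): d = {'a': 13, 'c': 42}, removed = 12
After line 3 (pop 'z' missing, returns default 166): d = {'a': 13, 'c': 42}, y = 166

{'a': 13, 'c': 42}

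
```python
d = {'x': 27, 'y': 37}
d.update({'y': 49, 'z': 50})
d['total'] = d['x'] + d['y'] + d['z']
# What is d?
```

After line 1: d = {'x': 27, 'y': 37}
After line 2 (y overwritten, z added): d = {'x': 27, 'y': 49, 'z': 50}
After line 3 (total = 27 + 49 + 50 = 126): d = {'x': 27, 'y': 49, 'z': 50, 'total': 126}

{'x': 27, 'y': 49, 'z': 50, 'total': 126}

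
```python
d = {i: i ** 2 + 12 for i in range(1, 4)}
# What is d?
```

{1: 13, 2: 16, 3: 21}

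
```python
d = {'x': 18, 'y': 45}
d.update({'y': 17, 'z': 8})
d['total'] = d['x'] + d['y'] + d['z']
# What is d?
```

After line 1: d = {'x': 18, 'y': 45}
After line 2 (y overwritten, z added): d = {'x': 18, 'y': 17, 'z': 8}
After line 3 (total = 18 + 17 + 8 = 43): d = {'x': 18, 'y': 17, 'z': 8, 'total': 43}

{'x': 18, 'y': 17, 'z': 8, 'total': 43}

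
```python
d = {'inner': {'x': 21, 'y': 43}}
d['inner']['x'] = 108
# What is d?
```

After line 1: d = {'inner': {'x': 21, 'y': 43}}
After line 2 (inner x overwritten): d = {'inner': {'x': 108, 'y': 43}}

{'inner': {'x': 108, 'y': 43}}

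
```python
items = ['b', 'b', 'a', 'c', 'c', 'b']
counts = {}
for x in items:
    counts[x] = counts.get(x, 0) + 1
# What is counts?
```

Initial: counts = {}, items = ['b', 'b', 'a', 'c', 'c', 'b']
See 'b': counts = {'b': 1}
See 'b': counts = {'b': 2}
See 'a': counts = {'b': 2, 'a': 1}
See 'c': counts = {'b': 2, 'a': 1, 'c': 1}
See 'c': counts = {'b': 2, 'a': 1, 'c': 2}
See 'b': counts = {'b': 3, 'a': 1, 'c': 2}

{'b': 3, 'a': 1, 'c': 2}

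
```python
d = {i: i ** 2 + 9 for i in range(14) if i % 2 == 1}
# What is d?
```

{1: 10, 3: 18, 5: 34, 7: 58, 9: 90, 11: 130, 13: 178}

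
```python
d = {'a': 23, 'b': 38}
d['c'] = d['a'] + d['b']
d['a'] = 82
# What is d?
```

After line 1: d = {'a': 23, 'b': 38}
After line 2 (d['c'] = 23 + 38): d = {'a': 23, 'b': 38, 'c': 61}
After line 3: d = {'a': 82, 'b': 38, 'c': 61}

{'a': 82, 'b': 38, 'c': 61}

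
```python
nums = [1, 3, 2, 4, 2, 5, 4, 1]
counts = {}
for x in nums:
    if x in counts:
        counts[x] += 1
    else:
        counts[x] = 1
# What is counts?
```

Initial: counts = {}, nums = [1, 3, 2, 4, 2, 5, 4, 1]
See 1: counts = {1: 1}
See 3: counts = {1: 1, 3: 1}
See 2: counts = {1: 1, 3: 1, 2: 1}
See 4: counts = {1: 1, 3: 1, 2: 1, 4: 1}
See 2: counts = {1: 1, 3: 1, 2: 2, 4: 1}
See 5: counts = {1: 1, 3: 1, 2: 2, 4: 1, 5: 1}
See 4: counts = {1: 1, 3: 1, 2: 2, 4: 2, 5: 1}
See 1: counts = {1: 2, 3: 1, 2: 2, 4: 2, 5: 1}

{1: 2, 3: 1, 2: 2, 4: 2, 5: 1}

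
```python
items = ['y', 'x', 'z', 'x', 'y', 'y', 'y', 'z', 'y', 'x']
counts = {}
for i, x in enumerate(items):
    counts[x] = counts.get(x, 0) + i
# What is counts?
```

Initial: counts = {}, items = ['y', 'x', 'z', 'x', 'y', 'y', 'y', 'z', 'y', 'x']
i=0, x='y': counts = {'y': 0}
i=1, x='x': counts = {'y': 0, 'x': 1}
i=2, x='z': counts = {'y': 0, 'x': 1, 'z': 2}
i=3, x='x': counts = {'y': 0, 'x': 4, 'z': 2}
i=4, x='y': counts = {'y': 4, 'x': 4, 'z': 2}
i=5, x='y': counts = {'y': 9, 'x': 4, 'z': 2}
i=6, x='y': counts = {'y': 15, 'x': 4, 'z': 2}
i=7, x='z': counts = {'y': 15, 'x': 4, 'z': 9}
i=8, x='y': counts = {'y': 23, 'x': 4, 'z': 9}
i=9, x='x': counts = {'y': 23, 'x': 13, 'z': 9}

{'y': 23, 'x': 13, 'z': 9}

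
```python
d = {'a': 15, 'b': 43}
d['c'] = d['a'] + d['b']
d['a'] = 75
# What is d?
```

After line 1: d = {'a': 15, 'b': 43}
After line 2 (d['c'] = 15 + 43): d = {'a': 15, 'b': 43, 'c': 58}
After line 3: d = {'a': 75, 'b': 43, 'c': 58}

{'a': 75, 'b': 43, 'c': 58}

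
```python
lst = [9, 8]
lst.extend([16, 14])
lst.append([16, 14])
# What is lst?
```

After line 1: lst = [9, 8]
After line 2 (extend unpacks [16, 14]): lst = [9, 8, 16, 14]
After line 3 (append adds [16, 14] as single element): lst = [9, 8, 16, 14, [16, 14]]

[9, 8, 16, 14, [16, 14]]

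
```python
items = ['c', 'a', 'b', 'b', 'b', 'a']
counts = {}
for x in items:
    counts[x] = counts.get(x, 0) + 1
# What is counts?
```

Initial: counts = {}, items = ['c', 'a', 'b', 'b', 'b', 'a']
See 'c': counts = {'c': 1}
See 'a': counts = {'c': 1, 'a': 1}
See 'b': counts = {'c': 1, 'a': 1, 'b': 1}
See 'b': counts = {'c': 1, 'a': 1, 'b': 2}
See 'b': counts = {'c': 1, 'a': 1, 'b': 3}
See 'a': counts = {'c': 1, 'a': 2, 'b': 3}

{'c': 1, 'a': 2, 'b': 3}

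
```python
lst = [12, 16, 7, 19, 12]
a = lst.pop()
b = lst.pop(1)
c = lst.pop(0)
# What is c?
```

After line 1: lst = [12, 16, 7, 19, 12]
After line 2 (pop() -> a = 12): lst = [12, 16, 7, 19]
After line 3 (pop(1) -> b = 16): lst = [12, 7, 19]
After line 4 (pop(0) -> c = 12): lst = [7, 19]

12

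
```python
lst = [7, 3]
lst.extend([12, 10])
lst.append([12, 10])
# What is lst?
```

After line 1: lst = [7, 3]
After line 2 (extend unpacks [12, 10]): lst = [7, 3, 12, 10]
After line 3 (append adds [12, 10] as single element): lst = [7, 3, 12, 10, [12, 10]]

[7, 3, 12, 10, [12, 10]]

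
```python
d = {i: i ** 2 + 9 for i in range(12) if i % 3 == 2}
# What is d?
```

{2: 13, 5: 34, 8: 73, 11: 130}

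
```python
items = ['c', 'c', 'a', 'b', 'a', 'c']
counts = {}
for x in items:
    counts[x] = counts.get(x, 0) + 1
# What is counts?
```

Initial: counts = {}, items = ['c', 'c', 'a', 'b', 'a', 'c']
See 'c': counts = {'c': 1}
See 'c': counts = {'c': 2}
See 'a': counts = {'c': 2, 'a': 1}
See 'b': counts = {'c': 2, 'a': 1, 'b': 1}
See 'a': counts = {'c': 2, 'a': 2, 'b': 1}
See 'c': counts = {'c': 3, 'a': 2, 'b': 1}

{'c': 3, 'a': 2, 'b': 1}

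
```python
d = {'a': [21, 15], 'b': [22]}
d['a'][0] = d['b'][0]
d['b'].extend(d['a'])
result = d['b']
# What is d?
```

After line 1: d = {'a': [21, 15], 'b': [22]}
After line 2 (a[0] = b[0] = 22): d = {'a': [22, 15], 'b': [22]}
After line 3 (b.extend(a) appends [22, 15]): d = {'a': [22, 15], 'b': [22, 22, 15]}
After line 4: result = d['b'] = [22, 22, 15]

{'a': [22, 15], 'b': [22, 22, 15]}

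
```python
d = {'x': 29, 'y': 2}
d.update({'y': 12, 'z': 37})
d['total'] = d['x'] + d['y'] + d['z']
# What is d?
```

After line 1: d = {'x': 29, 'y': 2}
After line 2 (y overwritten, z added): d = {'x': 29, 'y': 12, 'z': 37}
After line 3 (total = 29 + 12 + 37 = 78): d = {'x': 29, 'y': 12, 'z': 37, 'total': 78}

{'x': 29, 'y': 12, 'z': 37, 'total': 78}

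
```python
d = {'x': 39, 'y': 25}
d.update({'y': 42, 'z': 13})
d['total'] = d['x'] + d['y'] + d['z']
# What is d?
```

After line 1: d = {'x': 39, 'y': 25}
After line 2 (y overwritten, z added): d = {'x': 39, 'y': 42, 'z': 13}
After line 3 (total = 39 + 42 + 13 = 94): d = {'x': 39, 'y': 42, 'z': 13, 'total': 94}

{'x': 39, 'y': 42, 'z': 13, 'total': 94}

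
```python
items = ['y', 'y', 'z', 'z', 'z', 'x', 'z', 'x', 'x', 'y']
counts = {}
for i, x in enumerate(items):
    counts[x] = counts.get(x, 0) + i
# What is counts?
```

Initial: counts = {}, items = ['y', 'y', 'z', 'z', 'z', 'x', 'z', 'x', 'x', 'y']
i=0, x='y': counts = {'y': 0}
i=1, x='y': counts = {'y': 1}
i=2, x='z': counts = {'y': 1, 'z': 2}
i=3, x='z': counts = {'y': 1, 'z': 5}
i=4, x='z': counts = {'y': 1, 'z': 9}
i=5, x='x': counts = {'y': 1, 'z': 9, 'x': 5}
i=6, x='z': counts = {'y': 1, 'z': 15, 'x': 5}
i=7, x='x': counts = {'y': 1, 'z': 15, 'x': 12}
i=8, x='x': counts = {'y': 1, 'z': 15, 'x': 20}
i=9, x='y': counts = {'y': 10, 'z': 15, 'x': 20}

{'y': 10, 'z': 15, 'x': 20}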